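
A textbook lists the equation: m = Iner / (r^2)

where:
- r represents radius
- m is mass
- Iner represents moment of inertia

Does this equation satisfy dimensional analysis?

Yes

r (radius) has dimensions [L].
m (mass) has dimensions [M].
Iner (moment of inertia) has dimensions [L^2 M].

Left side: [M]
Right side: [M]

Both sides have the same dimensions, so the equation is dimensionally consistent.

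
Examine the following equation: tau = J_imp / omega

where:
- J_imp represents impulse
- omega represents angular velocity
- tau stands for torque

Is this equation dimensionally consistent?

No

J_imp (impulse) has dimensions [L M T^-1].
omega (angular velocity) has dimensions [T^-1].
tau (torque) has dimensions [L^2 M T^-2].

Left side: [L^2 M T^-2]
Right side: [L M]

The two sides have different dimensions, so the equation is NOT dimensionally consistent.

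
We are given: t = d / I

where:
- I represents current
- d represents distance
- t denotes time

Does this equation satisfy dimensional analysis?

No

I (current) has dimensions [I].
d (distance) has dimensions [L].
t (time) has dimensions [T].

Left side: [T]
Right side: [I^-1 L]

The two sides have different dimensions, so the equation is NOT dimensionally consistent.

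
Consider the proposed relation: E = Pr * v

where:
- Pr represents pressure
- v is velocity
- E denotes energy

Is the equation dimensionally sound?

No

Pr (pressure) has dimensions [L^-1 M T^-2].
v (velocity) has dimensions [L T^-1].
E (energy) has dimensions [L^2 M T^-2].

Left side: [L^2 M T^-2]
Right side: [M T^-3]

The two sides have different dimensions, so the equation is NOT dimensionally consistent.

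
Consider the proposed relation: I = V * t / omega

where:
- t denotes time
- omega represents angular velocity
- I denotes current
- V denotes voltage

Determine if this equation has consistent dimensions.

No

t (time) has dimensions [T].
omega (angular velocity) has dimensions [T^-1].
I (current) has dimensions [I].
V (voltage) has dimensions [I^-1 L^2 M T^-3].

Left side: [I]
Right side: [I^-1 L^2 M T^-1]

The two sides have different dimensions, so the equation is NOT dimensionally consistent.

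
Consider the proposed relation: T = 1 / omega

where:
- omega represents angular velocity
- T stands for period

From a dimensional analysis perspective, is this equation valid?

Yes

omega (angular velocity) has dimensions [T^-1].
T (period) has dimensions [T].

Left side: [T]
Right side: [T]

Both sides have the same dimensions, so the equation is dimensionally consistent.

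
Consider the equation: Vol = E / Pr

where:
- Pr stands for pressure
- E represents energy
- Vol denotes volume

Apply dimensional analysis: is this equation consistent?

Yes

Pr (pressure) has dimensions [L^-1 M T^-2].
E (energy) has dimensions [L^2 M T^-2].
Vol (volume) has dimensions [L^3].

Left side: [L^3]
Right side: [L^3]

Both sides have the same dimensions, so the equation is dimensionally consistent.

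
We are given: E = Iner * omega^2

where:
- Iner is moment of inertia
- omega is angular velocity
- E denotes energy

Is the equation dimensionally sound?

Yes

Iner (moment of inertia) has dimensions [L^2 M].
omega (angular velocity) has dimensions [T^-1].
E (energy) has dimensions [L^2 M T^-2].

Left side: [L^2 M T^-2]
Right side: [L^2 M T^-2]

Both sides have the same dimensions, so the equation is dimensionally consistent.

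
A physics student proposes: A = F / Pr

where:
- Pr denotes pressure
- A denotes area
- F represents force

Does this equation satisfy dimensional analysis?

Yes

Pr (pressure) has dimensions [L^-1 M T^-2].
A (area) has dimensions [L^2].
F (force) has dimensions [L M T^-2].

Left side: [L^2]
Right side: [L^2]

Both sides have the same dimensions, so the equation is dimensionally consistent.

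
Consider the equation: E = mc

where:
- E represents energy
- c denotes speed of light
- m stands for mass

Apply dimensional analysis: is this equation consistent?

No

E (energy) has dimensions [L^2 M T^-2].
c (speed of light) has dimensions [L T^-1].
m (mass) has dimensions [M].

Left side: [L^2 M T^-2]
Right side: [L M T^-1]

The two sides have different dimensions, so the equation is NOT dimensionally consistent.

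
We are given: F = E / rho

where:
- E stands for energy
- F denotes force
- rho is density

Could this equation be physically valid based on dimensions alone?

No

E (energy) has dimensions [L^2 M T^-2].
F (force) has dimensions [L M T^-2].
rho (density) has dimensions [L^-3 M].

Left side: [L M T^-2]
Right side: [L^5 T^-2]

The two sides have different dimensions, so the equation is NOT dimensionally consistent.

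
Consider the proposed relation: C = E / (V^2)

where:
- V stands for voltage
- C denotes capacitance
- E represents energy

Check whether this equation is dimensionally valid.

Yes

V (voltage) has dimensions [I^-1 L^2 M T^-3].
C (capacitance) has dimensions [I^2 L^-2 M^-1 T^4].
E (energy) has dimensions [L^2 M T^-2].

Left side: [I^2 L^-2 M^-1 T^4]
Right side: [I^2 L^-2 M^-1 T^4]

Both sides have the same dimensions, so the equation is dimensionally consistent.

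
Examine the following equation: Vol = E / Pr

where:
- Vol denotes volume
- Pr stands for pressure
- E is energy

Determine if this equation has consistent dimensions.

Yes

Vol (volume) has dimensions [L^3].
Pr (pressure) has dimensions [L^-1 M T^-2].
E (energy) has dimensions [L^2 M T^-2].

Left side: [L^3]
Right side: [L^3]

Both sides have the same dimensions, so the equation is dimensionally consistent.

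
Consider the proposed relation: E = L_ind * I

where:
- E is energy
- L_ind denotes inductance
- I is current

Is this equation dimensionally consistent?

No

E (energy) has dimensions [L^2 M T^-2].
L_ind (inductance) has dimensions [I^-2 L^2 M T^-2].
I (current) has dimensions [I].

Left side: [L^2 M T^-2]
Right side: [I^-1 L^2 M T^-2]

The two sides have different dimensions, so the equation is NOT dimensionally consistent.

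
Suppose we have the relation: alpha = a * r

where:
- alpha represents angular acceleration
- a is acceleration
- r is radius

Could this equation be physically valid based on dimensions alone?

No

alpha (angular acceleration) has dimensions [T^-2].
a (acceleration) has dimensions [L T^-2].
r (radius) has dimensions [L].

Left side: [T^-2]
Right side: [L^2 T^-2]

The two sides have different dimensions, so the equation is NOT dimensionally consistent.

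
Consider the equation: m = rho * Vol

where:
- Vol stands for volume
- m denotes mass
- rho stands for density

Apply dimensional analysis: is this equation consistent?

Yes

Vol (volume) has dimensions [L^3].
m (mass) has dimensions [M].
rho (density) has dimensions [L^-3 M].

Left side: [M]
Right side: [M]

Both sides have the same dimensions, so the equation is dimensionally consistent.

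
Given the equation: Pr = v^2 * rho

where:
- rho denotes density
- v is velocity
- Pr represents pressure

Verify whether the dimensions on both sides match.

Yes

rho (density) has dimensions [L^-3 M].
v (velocity) has dimensions [L T^-1].
Pr (pressure) has dimensions [L^-1 M T^-2].

Left side: [L^-1 M T^-2]
Right side: [L^-1 M T^-2]

Both sides have the same dimensions, so the equation is dimensionally consistent.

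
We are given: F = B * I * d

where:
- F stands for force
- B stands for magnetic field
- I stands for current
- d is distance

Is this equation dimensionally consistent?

Yes

F (force) has dimensions [L M T^-2].
B (magnetic field) has dimensions [I^-1 M T^-2].
I (current) has dimensions [I].
d (distance) has dimensions [L].

Left side: [L M T^-2]
Right side: [L M T^-2]

Both sides have the same dimensions, so the equation is dimensionally consistent.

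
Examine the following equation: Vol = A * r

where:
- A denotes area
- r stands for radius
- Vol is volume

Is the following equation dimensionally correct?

Yes

A (area) has dimensions [L^2].
r (radius) has dimensions [L].
Vol (volume) has dimensions [L^3].

Left side: [L^3]
Right side: [L^3]

Both sides have the same dimensions, so the equation is dimensionally consistent.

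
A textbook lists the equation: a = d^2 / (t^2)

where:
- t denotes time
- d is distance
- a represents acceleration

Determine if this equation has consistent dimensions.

No

t (time) has dimensions [T].
d (distance) has dimensions [L].
a (acceleration) has dimensions [L T^-2].

Left side: [L T^-2]
Right side: [L^2 T^-2]

The two sides have different dimensions, so the equation is NOT dimensionally consistent.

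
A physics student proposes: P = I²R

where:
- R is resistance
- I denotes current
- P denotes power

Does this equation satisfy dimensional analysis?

Yes

R (resistance) has dimensions [I^-2 L^2 M T^-3].
I (current) has dimensions [I].
P (power) has dimensions [L^2 M T^-3].

Left side: [L^2 M T^-3]
Right side: [L^2 M T^-3]

Both sides have the same dimensions, so the equation is dimensionally consistent.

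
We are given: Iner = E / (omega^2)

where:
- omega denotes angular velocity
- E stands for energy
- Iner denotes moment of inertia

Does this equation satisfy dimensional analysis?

Yes

omega (angular velocity) has dimensions [T^-1].
E (energy) has dimensions [L^2 M T^-2].
Iner (moment of inertia) has dimensions [L^2 M].

Left side: [L^2 M]
Right side: [L^2 M]

Both sides have the same dimensions, so the equation is dimensionally consistent.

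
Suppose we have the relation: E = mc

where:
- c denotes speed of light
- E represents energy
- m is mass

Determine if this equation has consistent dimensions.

No

c (speed of light) has dimensions [L T^-1].
E (energy) has dimensions [L^2 M T^-2].
m (mass) has dimensions [M].

Left side: [L^2 M T^-2]
Right side: [L M T^-1]

The two sides have different dimensions, so the equation is NOT dimensionally consistent.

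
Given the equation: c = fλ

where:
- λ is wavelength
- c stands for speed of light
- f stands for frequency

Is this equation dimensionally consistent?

Yes

λ (wavelength) has dimensions [L].
c (speed of light) has dimensions [L T^-1].
f (frequency) has dimensions [T^-1].

Left side: [L T^-1]
Right side: [L T^-1]

Both sides have the same dimensions, so the equation is dimensionally consistent.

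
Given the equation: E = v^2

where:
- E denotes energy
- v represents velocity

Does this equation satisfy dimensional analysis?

No

E (energy) has dimensions [L^2 M T^-2].
v (velocity) has dimensions [L T^-1].

Left side: [L^2 M T^-2]
Right side: [L^2 T^-2]

The two sides have different dimensions, so the equation is NOT dimensionally consistent.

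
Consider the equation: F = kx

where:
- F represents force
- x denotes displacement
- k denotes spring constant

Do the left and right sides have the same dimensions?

Yes

F (force) has dimensions [L M T^-2].
x (displacement) has dimensions [L].
k (spring constant) has dimensions [M T^-2].

Left side: [L M T^-2]
Right side: [L M T^-2]

Both sides have the same dimensions, so the equation is dimensionally consistent.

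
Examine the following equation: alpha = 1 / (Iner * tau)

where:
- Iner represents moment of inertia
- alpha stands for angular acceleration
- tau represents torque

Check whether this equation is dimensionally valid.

No

Iner (moment of inertia) has dimensions [L^2 M].
alpha (angular acceleration) has dimensions [T^-2].
tau (torque) has dimensions [L^2 M T^-2].

Left side: [T^-2]
Right side: [L^-4 M^-2 T^2]

The two sides have different dimensions, so the equation is NOT dimensionally consistent.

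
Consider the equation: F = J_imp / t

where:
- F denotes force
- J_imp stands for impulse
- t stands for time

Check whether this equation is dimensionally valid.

Yes

F (force) has dimensions [L M T^-2].
J_imp (impulse) has dimensions [L M T^-1].
t (time) has dimensions [T].

Left side: [L M T^-2]
Right side: [L M T^-2]

Both sides have the same dimensions, so the equation is dimensionally consistent.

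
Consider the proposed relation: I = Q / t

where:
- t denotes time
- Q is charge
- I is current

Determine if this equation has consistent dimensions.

Yes

t (time) has dimensions [T].
Q (charge) has dimensions [I T].
I (current) has dimensions [I].

Left side: [I]
Right side: [I]

Both sides have the same dimensions, so the equation is dimensionally consistent.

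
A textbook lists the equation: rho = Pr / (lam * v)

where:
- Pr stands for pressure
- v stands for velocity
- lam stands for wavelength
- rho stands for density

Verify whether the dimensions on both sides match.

No

Pr (pressure) has dimensions [L^-1 M T^-2].
v (velocity) has dimensions [L T^-1].
lam (wavelength) has dimensions [L].
rho (density) has dimensions [L^-3 M].

Left side: [L^-3 M]
Right side: [L^-3 M T^-1]

The two sides have different dimensions, so the equation is NOT dimensionally consistent.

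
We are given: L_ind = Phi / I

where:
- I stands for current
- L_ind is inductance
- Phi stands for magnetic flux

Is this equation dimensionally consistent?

Yes

I (current) has dimensions [I].
L_ind (inductance) has dimensions [I^-2 L^2 M T^-2].
Phi (magnetic flux) has dimensions [I^-1 L^2 M T^-2].

Left side: [I^-2 L^2 M T^-2]
Right side: [I^-2 L^2 M T^-2]

Both sides have the same dimensions, so the equation is dimensionally consistent.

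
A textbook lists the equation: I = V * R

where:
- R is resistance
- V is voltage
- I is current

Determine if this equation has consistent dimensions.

No

R (resistance) has dimensions [I^-2 L^2 M T^-3].
V (voltage) has dimensions [I^-1 L^2 M T^-3].
I (current) has dimensions [I].

Left side: [I]
Right side: [I^-3 L^4 M^2 T^-6]

The two sides have different dimensions, so the equation is NOT dimensionally consistent.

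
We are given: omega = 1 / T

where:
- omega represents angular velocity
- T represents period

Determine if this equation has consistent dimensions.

Yes

omega (angular velocity) has dimensions [T^-1].
T (period) has dimensions [T].

Left side: [T^-1]
Right side: [T^-1]

Both sides have the same dimensions, so the equation is dimensionally consistent.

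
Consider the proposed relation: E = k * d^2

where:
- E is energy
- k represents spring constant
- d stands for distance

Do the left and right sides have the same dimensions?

Yes

E (energy) has dimensions [L^2 M T^-2].
k (spring constant) has dimensions [M T^-2].
d (distance) has dimensions [L].

Left side: [L^2 M T^-2]
Right side: [L^2 M T^-2]

Both sides have the same dimensions, so the equation is dimensionally consistent.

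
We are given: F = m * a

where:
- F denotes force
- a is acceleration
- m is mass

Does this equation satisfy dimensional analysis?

Yes

F (force) has dimensions [L M T^-2].
a (acceleration) has dimensions [L T^-2].
m (mass) has dimensions [M].

Left side: [L M T^-2]
Right side: [L M T^-2]

Both sides have the same dimensions, so the equation is dimensionally consistent.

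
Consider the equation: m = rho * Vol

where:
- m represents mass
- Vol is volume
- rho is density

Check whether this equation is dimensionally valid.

Yes

m (mass) has dimensions [M].
Vol (volume) has dimensions [L^3].
rho (density) has dimensions [L^-3 M].

Left side: [M]
Right side: [M]

Both sides have the same dimensions, so the equation is dimensionally consistent.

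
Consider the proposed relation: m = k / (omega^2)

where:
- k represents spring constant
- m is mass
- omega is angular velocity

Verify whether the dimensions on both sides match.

Yes

k (spring constant) has dimensions [M T^-2].
m (mass) has dimensions [M].
omega (angular velocity) has dimensions [T^-1].

Left side: [M]
Right side: [M]

Both sides have the same dimensions, so the equation is dimensionally consistent.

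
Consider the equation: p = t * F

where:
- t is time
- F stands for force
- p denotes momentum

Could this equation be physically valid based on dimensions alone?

Yes

t (time) has dimensions [T].
F (force) has dimensions [L M T^-2].
p (momentum) has dimensions [L M T^-1].

Left side: [L M T^-1]
Right side: [L M T^-1]

Both sides have the same dimensions, so the equation is dimensionally consistent.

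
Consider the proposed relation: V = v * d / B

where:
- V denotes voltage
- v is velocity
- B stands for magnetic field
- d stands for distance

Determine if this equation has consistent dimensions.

No

V (voltage) has dimensions [I^-1 L^2 M T^-3].
v (velocity) has dimensions [L T^-1].
B (magnetic field) has dimensions [I^-1 M T^-2].
d (distance) has dimensions [L].

Left side: [I^-1 L^2 M T^-3]
Right side: [I L^2 M^-1 T]

The two sides have different dimensions, so the equation is NOT dimensionally consistent.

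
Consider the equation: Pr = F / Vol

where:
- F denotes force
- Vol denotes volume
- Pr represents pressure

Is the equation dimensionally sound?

No

F (force) has dimensions [L M T^-2].
Vol (volume) has dimensions [L^3].
Pr (pressure) has dimensions [L^-1 M T^-2].

Left side: [L^-1 M T^-2]
Right side: [L^-2 M T^-2]

The two sides have different dimensions, so the equation is NOT dimensionally consistent.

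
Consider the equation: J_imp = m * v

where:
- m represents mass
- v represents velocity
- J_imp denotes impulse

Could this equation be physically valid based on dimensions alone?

Yes

m (mass) has dimensions [M].
v (velocity) has dimensions [L T^-1].
J_imp (impulse) has dimensions [L M T^-1].

Left side: [L M T^-1]
Right side: [L M T^-1]

Both sides have the same dimensions, so the equation is dimensionally consistent.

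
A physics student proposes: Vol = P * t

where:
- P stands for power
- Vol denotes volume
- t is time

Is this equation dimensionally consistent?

No

P (power) has dimensions [L^2 M T^-3].
Vol (volume) has dimensions [L^3].
t (time) has dimensions [T].

Left side: [L^3]
Right side: [L^2 M T^-2]

The two sides have different dimensions, so the equation is NOT dimensionally consistent.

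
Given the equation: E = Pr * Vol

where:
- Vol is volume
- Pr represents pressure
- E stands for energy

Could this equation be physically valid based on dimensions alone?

Yes

Vol (volume) has dimensions [L^3].
Pr (pressure) has dimensions [L^-1 M T^-2].
E (energy) has dimensions [L^2 M T^-2].

Left side: [L^2 M T^-2]
Right side: [L^2 M T^-2]

Both sides have the same dimensions, so the equation is dimensionally consistent.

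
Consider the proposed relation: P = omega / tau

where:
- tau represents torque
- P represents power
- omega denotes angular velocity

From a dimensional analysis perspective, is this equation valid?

No

tau (torque) has dimensions [L^2 M T^-2].
P (power) has dimensions [L^2 M T^-3].
omega (angular velocity) has dimensions [T^-1].

Left side: [L^2 M T^-3]
Right side: [L^-2 M^-1 T]

The two sides have different dimensions, so the equation is NOT dimensionally consistent.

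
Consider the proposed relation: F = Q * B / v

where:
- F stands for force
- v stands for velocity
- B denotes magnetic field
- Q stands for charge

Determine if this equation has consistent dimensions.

No

F (force) has dimensions [L M T^-2].
v (velocity) has dimensions [L T^-1].
B (magnetic field) has dimensions [I^-1 M T^-2].
Q (charge) has dimensions [I T].

Left side: [L M T^-2]
Right side: [L^-1 M]

The two sides have different dimensions, so the equation is NOT dimensionally consistent.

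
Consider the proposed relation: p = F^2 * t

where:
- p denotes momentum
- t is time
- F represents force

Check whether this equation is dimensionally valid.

No

p (momentum) has dimensions [L M T^-1].
t (time) has dimensions [T].
F (force) has dimensions [L M T^-2].

Left side: [L M T^-1]
Right side: [L^2 M^2 T^-3]

The two sides have different dimensions, so the equation is NOT dimensionally consistent.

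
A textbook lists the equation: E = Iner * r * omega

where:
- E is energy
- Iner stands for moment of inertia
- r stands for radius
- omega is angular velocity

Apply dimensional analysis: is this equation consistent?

No

E (energy) has dimensions [L^2 M T^-2].
Iner (moment of inertia) has dimensions [L^2 M].
r (radius) has dimensions [L].
omega (angular velocity) has dimensions [T^-1].

Left side: [L^2 M T^-2]
Right side: [L^3 M T^-1]

The two sides have different dimensions, so the equation is NOT dimensionally consistent.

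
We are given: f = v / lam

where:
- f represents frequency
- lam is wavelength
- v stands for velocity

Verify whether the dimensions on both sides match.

Yes

f (frequency) has dimensions [T^-1].
lam (wavelength) has dimensions [L].
v (velocity) has dimensions [L T^-1].

Left side: [T^-1]
Right side: [T^-1]

Both sides have the same dimensions, so the equation is dimensionally consistent.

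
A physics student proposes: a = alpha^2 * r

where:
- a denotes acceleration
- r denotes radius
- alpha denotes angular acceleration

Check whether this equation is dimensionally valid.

No

a (acceleration) has dimensions [L T^-2].
r (radius) has dimensions [L].
alpha (angular acceleration) has dimensions [T^-2].

Left side: [L T^-2]
Right side: [L T^-4]

The two sides have different dimensions, so the equation is NOT dimensionally consistent.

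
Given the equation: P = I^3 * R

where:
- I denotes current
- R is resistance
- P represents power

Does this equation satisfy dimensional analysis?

No

I (current) has dimensions [I].
R (resistance) has dimensions [I^-2 L^2 M T^-3].
P (power) has dimensions [L^2 M T^-3].

Left side: [L^2 M T^-3]
Right side: [I L^2 M T^-3]

The two sides have different dimensions, so the equation is NOT dimensionally consistent.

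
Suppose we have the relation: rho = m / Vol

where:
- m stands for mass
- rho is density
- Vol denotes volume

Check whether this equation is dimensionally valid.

Yes

m (mass) has dimensions [M].
rho (density) has dimensions [L^-3 M].
Vol (volume) has dimensions [L^3].

Left side: [L^-3 M]
Right side: [L^-3 M]

Both sides have the same dimensions, so the equation is dimensionally consistent.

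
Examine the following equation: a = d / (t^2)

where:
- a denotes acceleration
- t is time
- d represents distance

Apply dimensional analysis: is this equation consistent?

Yes

a (acceleration) has dimensions [L T^-2].
t (time) has dimensions [T].
d (distance) has dimensions [L].

Left side: [L T^-2]
Right side: [L T^-2]

Both sides have the same dimensions, so the equation is dimensionally consistent.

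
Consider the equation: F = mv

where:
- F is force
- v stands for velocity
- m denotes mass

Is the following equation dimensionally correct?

No

F (force) has dimensions [L M T^-2].
v (velocity) has dimensions [L T^-1].
m (mass) has dimensions [M].

Left side: [L M T^-2]
Right side: [L M T^-1]

The two sides have different dimensions, so the equation is NOT dimensionally consistent.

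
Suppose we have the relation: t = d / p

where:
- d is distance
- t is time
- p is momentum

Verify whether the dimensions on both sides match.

No

d (distance) has dimensions [L].
t (time) has dimensions [T].
p (momentum) has dimensions [L M T^-1].

Left side: [T]
Right side: [M^-1 T]

The two sides have different dimensions, so the equation is NOT dimensionally consistent.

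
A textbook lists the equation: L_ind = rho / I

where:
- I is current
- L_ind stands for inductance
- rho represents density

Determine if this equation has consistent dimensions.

No

I (current) has dimensions [I].
L_ind (inductance) has dimensions [I^-2 L^2 M T^-2].
rho (density) has dimensions [L^-3 M].

Left side: [I^-2 L^2 M T^-2]
Right side: [I^-1 L^-3 M]

The two sides have different dimensions, so the equation is NOT dimensionally consistent.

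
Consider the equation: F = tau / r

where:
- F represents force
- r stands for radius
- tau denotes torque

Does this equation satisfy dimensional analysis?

Yes

F (force) has dimensions [L M T^-2].
r (radius) has dimensions [L].
tau (torque) has dimensions [L^2 M T^-2].

Left side: [L M T^-2]
Right side: [L M T^-2]

Both sides have the same dimensions, so the equation is dimensionally consistent.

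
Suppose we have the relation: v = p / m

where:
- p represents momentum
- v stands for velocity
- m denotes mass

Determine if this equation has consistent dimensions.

Yes

p (momentum) has dimensions [L M T^-1].
v (velocity) has dimensions [L T^-1].
m (mass) has dimensions [M].

Left side: [L T^-1]
Right side: [L T^-1]

Both sides have the same dimensions, so the equation is dimensionally consistent.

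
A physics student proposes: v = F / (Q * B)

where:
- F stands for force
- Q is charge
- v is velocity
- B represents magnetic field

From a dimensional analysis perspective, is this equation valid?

Yes

F (force) has dimensions [L M T^-2].
Q (charge) has dimensions [I T].
v (velocity) has dimensions [L T^-1].
B (magnetic field) has dimensions [I^-1 M T^-2].

Left side: [L T^-1]
Right side: [L T^-1]

Both sides have the same dimensions, so the equation is dimensionally consistent.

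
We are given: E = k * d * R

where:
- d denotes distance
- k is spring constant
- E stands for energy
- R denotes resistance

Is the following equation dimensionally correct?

No

d (distance) has dimensions [L].
k (spring constant) has dimensions [M T^-2].
E (energy) has dimensions [L^2 M T^-2].
R (resistance) has dimensions [I^-2 L^2 M T^-3].

Left side: [L^2 M T^-2]
Right side: [I^-2 L^3 M^2 T^-5]

The two sides have different dimensions, so the equation is NOT dimensionally consistent.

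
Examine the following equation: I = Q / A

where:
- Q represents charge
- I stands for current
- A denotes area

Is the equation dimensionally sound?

No

Q (charge) has dimensions [I T].
I (current) has dimensions [I].
A (area) has dimensions [L^2].

Left side: [I]
Right side: [I L^-2 T]

The two sides have different dimensions, so the equation is NOT dimensionally consistent.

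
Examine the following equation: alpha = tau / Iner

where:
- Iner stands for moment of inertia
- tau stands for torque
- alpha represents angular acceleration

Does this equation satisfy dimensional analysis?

Yes

Iner (moment of inertia) has dimensions [L^2 M].
tau (torque) has dimensions [L^2 M T^-2].
alpha (angular acceleration) has dimensions [T^-2].

Left side: [T^-2]
Right side: [T^-2]

Both sides have the same dimensions, so the equation is dimensionally consistent.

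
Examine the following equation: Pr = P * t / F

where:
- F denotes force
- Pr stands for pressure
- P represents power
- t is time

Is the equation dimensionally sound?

No

F (force) has dimensions [L M T^-2].
Pr (pressure) has dimensions [L^-1 M T^-2].
P (power) has dimensions [L^2 M T^-3].
t (time) has dimensions [T].

Left side: [L^-1 M T^-2]
Right side: [L]

The two sides have different dimensions, so the equation is NOT dimensionally consistent.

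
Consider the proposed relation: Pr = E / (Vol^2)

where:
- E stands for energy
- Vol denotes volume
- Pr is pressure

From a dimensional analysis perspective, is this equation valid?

No

E (energy) has dimensions [L^2 M T^-2].
Vol (volume) has dimensions [L^3].
Pr (pressure) has dimensions [L^-1 M T^-2].

Left side: [L^-1 M T^-2]
Right side: [L^-4 M T^-2]

The two sides have different dimensions, so the equation is NOT dimensionally consistent.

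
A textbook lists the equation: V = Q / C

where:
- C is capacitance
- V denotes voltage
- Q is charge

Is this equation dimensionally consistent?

Yes

C (capacitance) has dimensions [I^2 L^-2 M^-1 T^4].
V (voltage) has dimensions [I^-1 L^2 M T^-3].
Q (charge) has dimensions [I T].

Left side: [I^-1 L^2 M T^-3]
Right side: [I^-1 L^2 M T^-3]

Both sides have the same dimensions, so the equation is dimensionally consistent.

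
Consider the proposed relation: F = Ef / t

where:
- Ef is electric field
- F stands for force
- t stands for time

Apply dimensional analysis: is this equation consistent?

No

Ef (electric field) has dimensions [I^-1 L M T^-3].
F (force) has dimensions [L M T^-2].
t (time) has dimensions [T].

Left side: [L M T^-2]
Right side: [I^-1 L M T^-4]

The two sides have different dimensions, so the equation is NOT dimensionally consistent.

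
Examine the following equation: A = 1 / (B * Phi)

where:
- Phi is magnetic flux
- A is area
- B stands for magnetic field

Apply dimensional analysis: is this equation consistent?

No

Phi (magnetic flux) has dimensions [I^-1 L^2 M T^-2].
A (area) has dimensions [L^2].
B (magnetic field) has dimensions [I^-1 M T^-2].

Left side: [L^2]
Right side: [I^2 L^-2 M^-2 T^4]

The two sides have different dimensions, so the equation is NOT dimensionally consistent.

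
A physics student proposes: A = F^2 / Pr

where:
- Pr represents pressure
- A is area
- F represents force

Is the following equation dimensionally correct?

No

Pr (pressure) has dimensions [L^-1 M T^-2].
A (area) has dimensions [L^2].
F (force) has dimensions [L M T^-2].

Left side: [L^2]
Right side: [L^3 M T^-2]

The two sides have different dimensions, so the equation is NOT dimensionally consistent.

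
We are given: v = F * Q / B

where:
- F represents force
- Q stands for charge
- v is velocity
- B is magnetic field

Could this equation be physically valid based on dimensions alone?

No

F (force) has dimensions [L M T^-2].
Q (charge) has dimensions [I T].
v (velocity) has dimensions [L T^-1].
B (magnetic field) has dimensions [I^-1 M T^-2].

Left side: [L T^-1]
Right side: [I^2 L T]

The two sides have different dimensions, so the equation is NOT dimensionally consistent.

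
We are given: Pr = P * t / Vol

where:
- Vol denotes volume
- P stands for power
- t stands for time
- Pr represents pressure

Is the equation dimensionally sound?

Yes

Vol (volume) has dimensions [L^3].
P (power) has dimensions [L^2 M T^-3].
t (time) has dimensions [T].
Pr (pressure) has dimensions [L^-1 M T^-2].

Left side: [L^-1 M T^-2]
Right side: [L^-1 M T^-2]

Both sides have the same dimensions, so the equation is dimensionally consistent.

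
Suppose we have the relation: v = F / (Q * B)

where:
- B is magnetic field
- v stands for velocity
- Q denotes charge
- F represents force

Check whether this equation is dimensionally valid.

Yes

B (magnetic field) has dimensions [I^-1 M T^-2].
v (velocity) has dimensions [L T^-1].
Q (charge) has dimensions [I T].
F (force) has dimensions [L M T^-2].

Left side: [L T^-1]
Right side: [L T^-1]

Both sides have the same dimensions, so the equation is dimensionally consistent.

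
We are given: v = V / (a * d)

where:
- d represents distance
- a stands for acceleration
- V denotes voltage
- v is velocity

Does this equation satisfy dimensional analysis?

No

d (distance) has dimensions [L].
a (acceleration) has dimensions [L T^-2].
V (voltage) has dimensions [I^-1 L^2 M T^-3].
v (velocity) has dimensions [L T^-1].

Left side: [L T^-1]
Right side: [I^-1 M T^-1]

The two sides have different dimensions, so the equation is NOT dimensionally consistent.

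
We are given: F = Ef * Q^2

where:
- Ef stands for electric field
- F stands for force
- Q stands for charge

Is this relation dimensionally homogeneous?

No

Ef (electric field) has dimensions [I^-1 L M T^-3].
F (force) has dimensions [L M T^-2].
Q (charge) has dimensions [I T].

Left side: [L M T^-2]
Right side: [I L M T^-1]

The two sides have different dimensions, so the equation is NOT dimensionally consistent.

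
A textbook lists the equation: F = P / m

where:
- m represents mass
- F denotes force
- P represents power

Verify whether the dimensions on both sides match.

No

m (mass) has dimensions [M].
F (force) has dimensions [L M T^-2].
P (power) has dimensions [L^2 M T^-3].

Left side: [L M T^-2]
Right side: [L^2 T^-3]

The two sides have different dimensions, so the equation is NOT dimensionally consistent.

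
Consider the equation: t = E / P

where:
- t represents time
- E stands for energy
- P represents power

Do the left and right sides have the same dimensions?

Yes

t (time) has dimensions [T].
E (energy) has dimensions [L^2 M T^-2].
P (power) has dimensions [L^2 M T^-3].

Left side: [T]
Right side: [T]

Both sides have the same dimensions, so the equation is dimensionally consistent.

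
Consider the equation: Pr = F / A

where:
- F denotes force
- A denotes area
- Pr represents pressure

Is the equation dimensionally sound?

Yes

F (force) has dimensions [L M T^-2].
A (area) has dimensions [L^2].
Pr (pressure) has dimensions [L^-1 M T^-2].

Left side: [L^-1 M T^-2]
Right side: [L^-1 M T^-2]

Both sides have the same dimensions, so the equation is dimensionally consistent.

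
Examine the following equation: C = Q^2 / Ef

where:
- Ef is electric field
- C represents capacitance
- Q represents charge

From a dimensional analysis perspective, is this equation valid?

No

Ef (electric field) has dimensions [I^-1 L M T^-3].
C (capacitance) has dimensions [I^2 L^-2 M^-1 T^4].
Q (charge) has dimensions [I T].

Left side: [I^2 L^-2 M^-1 T^4]
Right side: [I^3 L^-1 M^-1 T^5]

The two sides have different dimensions, so the equation is NOT dimensionally consistent.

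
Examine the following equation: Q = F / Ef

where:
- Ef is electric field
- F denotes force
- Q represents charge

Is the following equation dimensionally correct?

Yes

Ef (electric field) has dimensions [I^-1 L M T^-3].
F (force) has dimensions [L M T^-2].
Q (charge) has dimensions [I T].

Left side: [I T]
Right side: [I T]

Both sides have the same dimensions, so the equation is dimensionally consistent.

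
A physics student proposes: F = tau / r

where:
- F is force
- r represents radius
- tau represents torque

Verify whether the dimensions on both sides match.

Yes

F (force) has dimensions [L M T^-2].
r (radius) has dimensions [L].
tau (torque) has dimensions [L^2 M T^-2].

Left side: [L M T^-2]
Right side: [L M T^-2]

Both sides have the same dimensions, so the equation is dimensionally consistent.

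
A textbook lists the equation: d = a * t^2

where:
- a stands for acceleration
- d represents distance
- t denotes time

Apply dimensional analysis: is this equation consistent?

Yes

a (acceleration) has dimensions [L T^-2].
d (distance) has dimensions [L].
t (time) has dimensions [T].

Left side: [L]
Right side: [L]

Both sides have the same dimensions, so the equation is dimensionally consistent.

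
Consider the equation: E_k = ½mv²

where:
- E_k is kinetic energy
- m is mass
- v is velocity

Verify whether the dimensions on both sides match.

Yes

E_k (kinetic energy) has dimensions [L^2 M T^-2].
m (mass) has dimensions [M].
v (velocity) has dimensions [L T^-1].

Left side: [L^2 M T^-2]
Right side: [L^2 M T^-2]

Both sides have the same dimensions, so the equation is dimensionally consistent.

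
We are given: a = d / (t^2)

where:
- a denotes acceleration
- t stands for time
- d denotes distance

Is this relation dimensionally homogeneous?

Yes

a (acceleration) has dimensions [L T^-2].
t (time) has dimensions [T].
d (distance) has dimensions [L].

Left side: [L T^-2]
Right side: [L T^-2]

Both sides have the same dimensions, so the equation is dimensionally consistent.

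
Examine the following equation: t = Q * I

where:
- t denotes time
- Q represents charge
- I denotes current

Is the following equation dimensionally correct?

No

t (time) has dimensions [T].
Q (charge) has dimensions [I T].
I (current) has dimensions [I].

Left side: [T]
Right side: [I^2 T]

The two sides have different dimensions, so the equation is NOT dimensionally consistent.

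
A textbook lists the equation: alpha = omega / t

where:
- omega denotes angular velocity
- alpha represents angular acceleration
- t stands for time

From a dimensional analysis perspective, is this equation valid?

Yes

omega (angular velocity) has dimensions [T^-1].
alpha (angular acceleration) has dimensions [T^-2].
t (time) has dimensions [T].

Left side: [T^-2]
Right side: [T^-2]

Both sides have the same dimensions, so the equation is dimensionally consistent.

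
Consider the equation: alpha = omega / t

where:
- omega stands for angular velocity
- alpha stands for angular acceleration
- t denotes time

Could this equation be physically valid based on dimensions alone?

Yes

omega (angular velocity) has dimensions [T^-1].
alpha (angular acceleration) has dimensions [T^-2].
t (time) has dimensions [T].

Left side: [T^-2]
Right side: [T^-2]

Both sides have the same dimensions, so the equation is dimensionally consistent.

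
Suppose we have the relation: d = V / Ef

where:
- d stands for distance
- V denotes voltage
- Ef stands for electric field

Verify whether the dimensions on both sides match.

Yes

d (distance) has dimensions [L].
V (voltage) has dimensions [I^-1 L^2 M T^-3].
Ef (electric field) has dimensions [I^-1 L M T^-3].

Left side: [L]
Right side: [L]

Both sides have the same dimensions, so the equation is dimensionally consistent.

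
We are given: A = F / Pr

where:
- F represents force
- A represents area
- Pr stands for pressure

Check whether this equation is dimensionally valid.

Yes

F (force) has dimensions [L M T^-2].
A (area) has dimensions [L^2].
Pr (pressure) has dimensions [L^-1 M T^-2].

Left side: [L^2]
Right side: [L^2]

Both sides have the same dimensions, so the equation is dimensionally consistent.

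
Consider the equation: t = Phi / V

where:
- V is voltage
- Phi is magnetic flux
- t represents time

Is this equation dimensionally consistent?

Yes

V (voltage) has dimensions [I^-1 L^2 M T^-3].
Phi (magnetic flux) has dimensions [I^-1 L^2 M T^-2].
t (time) has dimensions [T].

Left side: [T]
Right side: [T]

Both sides have the same dimensions, so the equation is dimensionally consistent.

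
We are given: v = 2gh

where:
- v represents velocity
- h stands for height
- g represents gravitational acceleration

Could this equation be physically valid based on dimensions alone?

No

v (velocity) has dimensions [L T^-1].
h (height) has dimensions [L].
g (gravitational acceleration) has dimensions [L T^-2].

Left side: [L T^-1]
Right side: [L^2 T^-2]

The two sides have different dimensions, so the equation is NOT dimensionally consistent.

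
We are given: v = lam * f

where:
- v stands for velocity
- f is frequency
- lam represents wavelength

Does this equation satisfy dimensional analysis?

Yes

v (velocity) has dimensions [L T^-1].
f (frequency) has dimensions [T^-1].
lam (wavelength) has dimensions [L].

Left side: [L T^-1]
Right side: [L T^-1]

Both sides have the same dimensions, so the equation is dimensionally consistent.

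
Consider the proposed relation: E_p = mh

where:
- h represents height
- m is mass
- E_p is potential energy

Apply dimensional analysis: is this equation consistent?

No

h (height) has dimensions [L].
m (mass) has dimensions [M].
E_p (potential energy) has dimensions [L^2 M T^-2].

Left side: [L^2 M T^-2]
Right side: [L M]

The two sides have different dimensions, so the equation is NOT dimensionally consistent.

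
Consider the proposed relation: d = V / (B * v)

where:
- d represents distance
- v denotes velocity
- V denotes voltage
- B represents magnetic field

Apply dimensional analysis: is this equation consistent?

Yes

d (distance) has dimensions [L].
v (velocity) has dimensions [L T^-1].
V (voltage) has dimensions [I^-1 L^2 M T^-3].
B (magnetic field) has dimensions [I^-1 M T^-2].

Left side: [L]
Right side: [L]

Both sides have the same dimensions, so the equation is dimensionally consistent.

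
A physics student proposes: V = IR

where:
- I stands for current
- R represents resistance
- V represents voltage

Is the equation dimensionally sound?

Yes

I (current) has dimensions [I].
R (resistance) has dimensions [I^-2 L^2 M T^-3].
V (voltage) has dimensions [I^-1 L^2 M T^-3].

Left side: [I^-1 L^2 M T^-3]
Right side: [I^-1 L^2 M T^-3]

Both sides have the same dimensions, so the equation is dimensionally consistent.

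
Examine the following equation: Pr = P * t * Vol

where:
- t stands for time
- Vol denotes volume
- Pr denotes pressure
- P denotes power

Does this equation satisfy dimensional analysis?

No

t (time) has dimensions [T].
Vol (volume) has dimensions [L^3].
Pr (pressure) has dimensions [L^-1 M T^-2].
P (power) has dimensions [L^2 M T^-3].

Left side: [L^-1 M T^-2]
Right side: [L^5 M T^-2]

The two sides have different dimensions, so the equation is NOT dimensionally consistent.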